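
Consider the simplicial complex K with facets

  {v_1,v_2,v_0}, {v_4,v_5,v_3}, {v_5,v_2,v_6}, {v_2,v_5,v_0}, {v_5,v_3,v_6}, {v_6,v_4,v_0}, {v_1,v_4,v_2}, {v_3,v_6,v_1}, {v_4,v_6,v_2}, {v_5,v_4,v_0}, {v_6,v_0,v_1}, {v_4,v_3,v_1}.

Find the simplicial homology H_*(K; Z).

Take the total order v_0 < v_1 < v_2 < v_3 < v_4 < v_5 < v_6 on the vertex set. Then K (dimension 2) consists of the simplices:

  0-simplices (7): [v_0], [v_1], [v_2], [v_3], [v_4], [v_5], [v_6]
  1-simplices (18): (18 of them)
  2-simplices (12): (12 of them)

giving chain groups C_0 ≅ Z^7, C_1 ≅ Z^18, C_2 ≅ Z^12.

Boundary ∂_1: C_1 → C_0 is given by ∂[p,q] = [q] − [p].
As a 7×18 matrix over Z this has rank 6, with invariant factors (1,1,1,1,1,1).

Boundary ∂_2: C_2 → C_1 maps a triangle to the signed sum of its edges. For instance
  ∂[v_2,v_5,v_6] = [v_5,v_6] − [v_2,v_6] + [v_2,v_5],
  ∂[v_0,v_2,v_5] = [v_2,v_5] − [v_0,v_5] + [v_0,v_2].
The resulting 18×12 matrix has rank 12, and its Smith normal form has invariant factors (1,1,1,1,1,1,1,1,1,1,1,2).

Now H_k = ker ∂_k / im ∂_{k+1}, so:

  H_0: rank C_0 − rank ∂_1 = 7 − 6 = 1, and the invariant factors of ∂_1 are all 1, so H_0 ≅ Z.
  H_1: rank ker ∂_1 − rank ∂_2 = (18 − 6) − 12 = 0, and ∂_2 has invariant factor 2 > 1, so H_1 ≅ Z/2.
  H_2: rank ker ∂_2 − rank ∂_3 = (12 − 12) − 0 = 0, and there is no ∂_3, so H_2 ≅ 0.

As a check, the Euler characteristic is 7 − 18 + 12 = 1, which agrees with 1 − 0 + 0 = 1.

H_0 ≅ Z,  H_1 ≅ Z/2,  H_2 = 0.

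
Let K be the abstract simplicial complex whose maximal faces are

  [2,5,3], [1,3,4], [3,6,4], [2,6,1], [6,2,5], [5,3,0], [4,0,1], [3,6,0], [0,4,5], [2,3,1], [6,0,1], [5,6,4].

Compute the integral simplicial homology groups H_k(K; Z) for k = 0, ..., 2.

Fix the vertex order 0 < 1 < 2 < 3 < 4 < 5 < 6 and write every simplex with vertices in increasing order. Then dim K = 2 and the simplices of K are:

  0-simplices (7): [0], [1], [2], [3], [4], [5], [6]
  1-simplices (18): [0,1], [0,3], [0,4], [0,5], [0,6], [1,2], [1,3], [1,4], [1,6], [2,3], [2,5], [2,6], [3,4], [3,5], [3,6], [4,5], [4,6], [5,6]
  2-simplices (12): [0,1,4], [0,1,6], [0,3,5], [0,3,6], [0,4,5], [1,2,3], [1,2,6], [1,3,4], [2,3,5], [2,5,6], [3,4,6], [4,5,6]

so the chain groups are C_0 ≅ Z^7, C_1 ≅ Z^18, C_2 ≅ Z^12.

The boundary map ∂_1: C_1 → C_0 sends each edge [p,q] (with p < q) to q − p. For instance
  ∂[2,5] = [5] − [2].
The 7×18 boundary matrix has rank 6 and Smith normal form diag(1,1,1,1,1,1).

∂_2: C_2 → C_1 maps a triangle to the signed sum of its edges. For instance
  ∂[1,3,4] = [3,4] − [1,4] + [1,3],
  ∂[1,2,3] = [2,3] − [1,3] + [1,2].
The resulting 18×12 matrix has rank 12, and its Smith normal form has invariant factors (1,1,1,1,1,1,1,1,1,1,1,2).

Computing H_k = (kernel of ∂_k) / (image of ∂_{k+1}):

  H_0: rank C_0 − rank ∂_1 = 7 − 6 = 1, and the invariant factors of ∂_1 are all 1, so H_0 ≅ Z.
  H_1: rank ker ∂_1 − rank ∂_2 = (18 − 6) − 12 = 0, and ∂_2 has invariant factor 2 > 1, so H_1 ≅ Z/2.
  H_2: rank ker ∂_2 − rank ∂_3 = (12 − 12) − 0 = 0, and there is no ∂_3, so H_2 ≅ 0.

(K is a triangulation of the real projective plane RP^2.)

H_0 = Z,  H_1 = Z/2,  H_2 = 0.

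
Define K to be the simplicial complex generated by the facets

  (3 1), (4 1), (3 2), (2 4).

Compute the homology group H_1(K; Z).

Fix the vertex order 1 < 2 < 3 < 4 and write every simplex with vertices in increasing order. Then dim K = 1 and the simplices of K are:

  0-simplices (4): [1], [2], [3], [4]
  1-simplices (4): [1,3], [1,4], [2,3], [2,4]

so the chain groups are C_0 ≅ Z^4, C_1 ≅ Z^4.

∂_1: C_1 → C_0 maps an edge to its endpoints' difference, ∂[p,q] = q − p. For instance
  ∂[2,4] = [4] − [2].
The resulting 4×4 matrix has rank 3, and its Smith normal form has invariant factors (1,1,1).

Reading off H_k = ker ∂_k / im ∂_{k+1}:

  H_1: rank ker ∂_1 − rank ∂_2 = (4 − 3) − 0 = 1, and there is no ∂_2, so H_1 ≅ Z.

H_1 = Z.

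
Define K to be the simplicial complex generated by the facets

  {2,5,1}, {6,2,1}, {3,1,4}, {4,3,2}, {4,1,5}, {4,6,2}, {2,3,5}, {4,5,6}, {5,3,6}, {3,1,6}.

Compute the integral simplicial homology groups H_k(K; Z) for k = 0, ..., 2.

Order the vertices as 1 < 2 < 3 < 4 < 5 < 6. Listing each simplex with vertices in this order, K has dimension 2 with simplices:

  0-simplices (6): [1], [2], [3], [4], [5], [6]
  1-simplices (15): [1,2], [1,3], [1,4], [1,5], [1,6], [2,3], [2,4], [2,5], [2,6], [3,4], [3,5], [3,6], [4,5], [4,6], [5,6]
  2-simplices (10): [1,2,5], [1,2,6], [1,3,4], [1,3,6], [1,4,5], [2,3,4], [2,3,5], [2,4,6], [3,5,6], [4,5,6]

giving chain groups C_0 ≅ Z^6, C_1 ≅ Z^15, C_2 ≅ Z^10.

∂_1: C_1 → C_0 is given by ∂[p,q] = [q] − [p]. For instance
  ∂[1,4] = [4] − [1].
The resulting 6×15 matrix has rank 5, and its Smith normal form has invariant factors (1,1,1,1,1).

The boundary map ∂_2: C_2 → C_1 acts by ∂[p,q,r] = [q,r] − [p,r] + [p,q]. For instance
  ∂[1,4,5] = [4,5] − [1,5] + [1,4],
  ∂[3,5,6] = [5,6] − [3,6] + [3,5].
As a 15×10 matrix over Z this has rank 10, with invariant factors (1,1,1,1,1,1,1,1,1,2).

Computing H_k = (kernel of ∂_k) / (image of ∂_{k+1}):

  H_0: rank C_0 − rank ∂_1 = 6 − 5 = 1, and the invariant factors of ∂_1 are all 1, so H_0 = Z.
  H_1: rank ker ∂_1 − rank ∂_2 = (15 − 5) − 10 = 0, and ∂_2 has invariant factor 2 > 1, so H_1 = Z/2.
  H_2: rank ker ∂_2 − rank ∂_3 = (10 − 10) − 0 = 0, and there is no ∂_3, so H_2 = 0.

As a check, the Euler characteristic is 6 − 15 + 10 = 1, which agrees with 1 − 0 + 0 = 1.

H_0 = Z,  H_1 = Z/2,  H_2 = 0.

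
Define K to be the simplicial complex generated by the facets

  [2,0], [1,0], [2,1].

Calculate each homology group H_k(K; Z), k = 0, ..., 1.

Take the total order 0 < 1 < 2 on the vertex set. Then K (dimension 1) consists of the simplices:

  0-simplices (3): [0], [1], [2]
  1-simplices (3): [0,1], [0,2], [1,2]

so the chain groups are C_0 ≅ Z^3, C_1 ≅ Z^3.

∂_1: C_1 → C_0 maps an edge to its endpoints' difference, ∂[p,q] = q − p.
The 3×3 boundary matrix has rank 2 and Smith normal form diag(1,1).

Reading off H_k = ker ∂_k / im ∂_{k+1}:

  H_0: rank C_0 − rank ∂_1 = 3 − 2 = 1, and the invariant factors of ∂_1 are all 1, so H_0 ≅ Z.
  H_1: rank ker ∂_1 − rank ∂_2 = (3 − 2) − 0 = 1, and there is no ∂_2, so H_1 ≅ Z.

H_0 ≅ Z,  H_1 ≅ Z.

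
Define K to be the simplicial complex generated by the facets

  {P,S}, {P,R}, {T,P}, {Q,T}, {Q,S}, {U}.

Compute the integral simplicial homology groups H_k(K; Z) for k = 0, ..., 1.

H_0 = Z^2,  H_1 = Z.

Order the vertices as P < Q < R < S < T < U. Listing each simplex with vertices in this order, K has dimension 1 with simplices:

  0-simplices (6): P, Q, R, S, T, U
  1-simplices (5): PR, PS, PT, QS, QT

giving chain groups C_0 ≅ Z^6, C_1 ≅ Z^5.

The boundary map ∂_1: C_1 → C_0 sends each edge [p,q] (with p < q) to q − p.
The resulting 6×5 matrix has rank 4, and its Smith normal form has invariant factors (1,1,1,1).

Computing H_k = (kernel of ∂_k) / (image of ∂_{k+1}):

  H_0: rank C_0 − rank ∂_1 = 6 − 4 = 2, and the invariant factors of ∂_1 are all 1, so H_0 = Z^2.
  H_1: rank ker ∂_1 − rank ∂_2 = (5 − 4) − 0 = 1, and there is no ∂_2, so H_1 = Z.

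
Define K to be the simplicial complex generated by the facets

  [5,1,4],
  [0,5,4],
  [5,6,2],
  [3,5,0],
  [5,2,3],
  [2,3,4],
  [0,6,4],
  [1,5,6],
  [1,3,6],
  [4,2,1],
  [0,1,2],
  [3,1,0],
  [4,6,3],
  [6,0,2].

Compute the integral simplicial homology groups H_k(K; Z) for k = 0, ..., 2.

We work with the vertex ordering 0 < 1 < 2 < 3 < 4 < 5 < 6. The simplices of K, each written with vertices in increasing order, are:

  0-simplices (7): [0], [1], [2], [3], [4], [5], [6]
  1-simplices (21): [0,1], [0,2], [0,3], [0,4], [0,5], [0,6], [1,2], [1,3], [1,4], [1,5], [1,6], [2,3], [2,4], [2,5], [2,6], [3,4], [3,5], [3,6], [4,5], [4,6], [5,6]
  2-simplices (14): [0,1,2], [0,1,3], [0,2,6], [0,3,5], [0,4,5], [0,4,6], [1,2,4], [1,3,6], [1,4,5], [1,5,6], [2,3,4], [2,3,5], [2,5,6], [3,4,6]

so the chain groups are C_0 ≅ Z^7, C_1 ≅ Z^21, C_2 ≅ Z^14.

Boundary ∂_1: C_1 → C_0 is given by ∂[p,q] = [q] − [p]. For instance
  ∂[0,6] = [6] − [0].
This gives a 7×21 integer matrix of rank 6; reducing to Smith normal form yields diagonal entries (1,1,1,1,1,1).

∂_2: C_2 → C_1 acts by ∂[p,q,r] = [q,r] − [p,r] + [p,q]. For instance
  ∂[0,3,5] = [3,5] − [0,5] + [0,3],
  ∂[0,1,3] = [1,3] − [0,3] + [0,1].
As a 21×14 matrix over Z this has rank 13, with invariant factors (1,1,1,1,1,1,1,1,1,1,1,1,1).

Reading off H_k = ker ∂_k / im ∂_{k+1}:

  H_0: rank C_0 − rank ∂_1 = 7 − 6 = 1, and the invariant factors of ∂_1 are all 1, so H_0 ≅ Z.
  H_1: rank ker ∂_1 − rank ∂_2 = (21 − 6) − 13 = 2, and the invariant factors of ∂_2 are all 1, so H_1 ≅ Z^2.
  H_2: rank ker ∂_2 − rank ∂_3 = (14 − 13) − 0 = 1, and there is no ∂_3, so H_2 ≅ Z.

H_0 = Z,  H_1 = Z^2,  H_2 = Z.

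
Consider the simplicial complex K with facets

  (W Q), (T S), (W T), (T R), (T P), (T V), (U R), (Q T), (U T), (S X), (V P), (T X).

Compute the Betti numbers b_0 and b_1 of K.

b_0 = 1, b_1 = 4.

We work with the vertex ordering P < Q < R < S < T < U < V < W < X. The simplices of K, each written with vertices in increasing order, are:

  0-simplices (9): P, Q, R, S, T, U, V, W, X
  1-simplices (12): PT, PV, QT, QW, RT, RU, ST, SX, TU, TV, TW, TX

giving chain groups C_0 ≅ Z^9, C_1 ≅ Z^12.

The boundary map ∂_1: C_1 → C_0 maps an edge to its endpoints' difference, ∂[p,q] = q − p.
The 9×12 boundary matrix has rank 8 and Smith normal form diag(1,1,1,1,1,1,1,1).

Computing H_k = (kernel of ∂_k) / (image of ∂_{k+1}):

  H_0: rank C_0 − rank ∂_1 = 9 − 8 = 1, and the invariant factors of ∂_1 are all 1, so H_0 = Z.
  H_1: rank ker ∂_1 − rank ∂_2 = (12 − 8) − 0 = 4, and there is no ∂_2, so H_1 = Z^4.

(K is a triangulation of a wedge of 4 circles.)

Hence the Betti numbers are b_0 = 1, b_1 = 4.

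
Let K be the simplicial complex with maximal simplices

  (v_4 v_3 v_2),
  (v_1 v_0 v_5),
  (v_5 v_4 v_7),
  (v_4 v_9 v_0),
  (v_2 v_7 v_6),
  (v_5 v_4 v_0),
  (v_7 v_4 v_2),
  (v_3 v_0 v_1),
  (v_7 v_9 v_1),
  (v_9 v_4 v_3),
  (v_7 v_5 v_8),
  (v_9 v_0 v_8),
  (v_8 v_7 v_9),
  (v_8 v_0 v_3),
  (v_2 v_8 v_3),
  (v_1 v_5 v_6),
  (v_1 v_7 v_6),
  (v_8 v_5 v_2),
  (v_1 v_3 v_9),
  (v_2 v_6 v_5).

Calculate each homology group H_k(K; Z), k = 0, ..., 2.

H_0 ≅ Z,  H_1 ≅ Z × Z/2,  H_2 = 0.

Take the total order v_0 < v_1 < v_2 < v_3 < v_4 < v_5 < v_6 < v_7 < v_8 < v_9 on the vertex set. Then K (dimension 2) consists of the simplices:

  0-simplices (10): [v_0], [v_1], [v_2], [v_3], [v_4], [v_5], [v_6], [v_7], [v_8], [v_9]
  1-simplices (30): (30 of them)
  2-simplices (20): (20 of them)

giving chain groups C_0 ≅ Z^10, C_1 ≅ Z^30, C_2 ≅ Z^20.

The boundary map ∂_1: C_1 → C_0 is given by ∂[p,q] = [q] − [p].
This gives a 10×30 integer matrix of rank 9; reducing to Smith normal form yields diagonal entries (1,1,1,1,1,1,1,1,1).

Boundary ∂_2: C_2 → C_1 sends each 2-simplex [p,q,r] to [q,r] − [p,r] + [p,q]. For instance
  ∂[v_7,v_8,v_9] = [v_8,v_9] − [v_7,v_9] + [v_7,v_8],
  ∂[v_0,v_1,v_5] = [v_1,v_5] − [v_0,v_5] + [v_0,v_1].
The resulting 30×20 matrix has rank 20, and its Smith normal form has invariant factors (1,1,1,1,1,1,1,1,1,1,1,1,1,1,1,1,1,1,1,2).

Reading off H_k = ker ∂_k / im ∂_{k+1}:

  H_0: rank C_0 − rank ∂_1 = 10 − 9 = 1, and the invariant factors of ∂_1 are all 1, so H_0 ≅ Z.
  H_1: rank ker ∂_1 − rank ∂_2 = (30 − 9) − 20 = 1, and ∂_2 has invariant factor 2 > 1, so H_1 ≅ Z × Z/2.
  H_2: rank ker ∂_2 − rank ∂_3 = (20 − 20) − 0 = 0, and there is no ∂_3, so H_2 ≅ 0.

(K is a triangulation of the Klein bottle.)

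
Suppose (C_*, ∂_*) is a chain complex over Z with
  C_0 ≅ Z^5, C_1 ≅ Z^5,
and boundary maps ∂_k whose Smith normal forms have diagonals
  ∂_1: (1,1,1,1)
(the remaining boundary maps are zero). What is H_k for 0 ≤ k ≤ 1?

H_0: b_0 = 5 − 0 − 4 = 1; torsion from ∂_1 factors > 1: none. So H_0 ≅ Z.
H_1: b_1 = 5 − 4 − 0 = 1; torsion from ∂_2 factors > 1: none. So H_1 ≅ Z.

H_0 ≅ Z,  H_1 ≅ Z.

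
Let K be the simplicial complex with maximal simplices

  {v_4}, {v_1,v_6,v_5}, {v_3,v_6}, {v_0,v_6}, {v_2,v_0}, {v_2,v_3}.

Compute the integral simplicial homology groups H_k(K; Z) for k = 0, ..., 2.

K has 7 vertices, 7 edges, 1 triangle.
rank ∂_0 = 0, rank ∂_1 = 5 ⇒ b_0 = 7 − 0 − 5 = 2; all invariant factors of ∂_1 are 1 so no torsion. So H_0 ≅ Z^2.
rank ∂_1 = 5, rank ∂_2 = 1 ⇒ b_1 = 7 − 5 − 1 = 1; all invariant factors of ∂_2 are 1 so no torsion. So H_1 ≅ Z.
rank ∂_2 = 1, rank ∂_3 = 0 ⇒ b_2 = 1 − 1 − 0 = 0. So H_2 ≅ 0.

H_0 = Z^2,  H_1 = Z,  H_2 = 0.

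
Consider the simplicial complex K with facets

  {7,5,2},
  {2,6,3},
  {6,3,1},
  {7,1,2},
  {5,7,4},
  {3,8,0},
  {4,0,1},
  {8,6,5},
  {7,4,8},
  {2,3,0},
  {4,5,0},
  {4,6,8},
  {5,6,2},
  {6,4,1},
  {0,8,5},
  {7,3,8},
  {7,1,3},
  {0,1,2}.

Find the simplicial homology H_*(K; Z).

H_0 ≅ Z,  H_1 ≅ Z ⊕ Z/2,  H_2 = 0.

Take the total order 0 < 1 < 2 < 3 < 4 < 5 < 6 < 7 < 8 on the vertex set. Then K (dimension 2) consists of the simplices:

  0-simplices (9): [0], [1], [2], [3], [4], [5], [6], [7], [8]
  1-simplices (27): (27 of them)
  2-simplices (18): [0,1,2], [0,1,4], [0,2,3], [0,3,8], [0,4,5], [0,5,8], [1,2,7], [1,3,6], [1,3,7], [1,4,6], [2,3,6], [2,5,6], [2,5,7], [3,7,8], [4,5,7], [4,6,8], [4,7,8], [5,6,8]

giving chain groups C_0 ≅ Z^9, C_1 ≅ Z^27, C_2 ≅ Z^18.

∂_1: C_1 → C_0 maps an edge to its endpoints' difference, ∂[p,q] = q − p. For instance
  ∂[0,5] = [5] − [0].
The 9×27 boundary matrix has rank 8 and Smith normal form diag(1,1,1,1,1,1,1,1).

Boundary ∂_2: C_2 → C_1 maps a triangle to the signed sum of its edges. For instance
  ∂[1,3,6] = [3,6] − [1,6] + [1,3],
  ∂[4,6,8] = [6,8] − [4,8] + [4,6].
The 27×18 boundary matrix has rank 18 and Smith normal form diag(1,1,1,1,1,1,1,1,1,1,1,1,1,1,1,1,1,2).

Computing H_k = (kernel of ∂_k) / (image of ∂_{k+1}):

  H_0: rank C_0 − rank ∂_1 = 9 − 8 = 1, and the invariant factors of ∂_1 are all 1, so H_0 ≅ Z.
  H_1: rank ker ∂_1 − rank ∂_2 = (27 − 8) − 18 = 1, and ∂_2 has invariant factor 2 > 1, so H_1 ≅ Z ⊕ Z/2.
  H_2: rank ker ∂_2 − rank ∂_3 = (18 − 18) − 0 = 0, and there is no ∂_3, so H_2 ≅ 0.

As a check, the Euler characteristic is 9 − 27 + 18 = 0, which agrees with 1 − 1 + 0 = 0.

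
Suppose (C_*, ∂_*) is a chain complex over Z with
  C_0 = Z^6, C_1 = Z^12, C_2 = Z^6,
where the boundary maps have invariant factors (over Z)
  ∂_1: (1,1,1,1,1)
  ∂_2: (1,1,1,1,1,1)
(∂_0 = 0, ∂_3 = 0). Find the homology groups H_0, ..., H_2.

H_0 = Z,  H_1 = Z,  H_2 = 0.

H_0: b_0 = 6 − 0 − 5 = 1; torsion from ∂_1 factors > 1: none. So H_0 = Z.
H_1: b_1 = 12 − 5 − 6 = 1; torsion from ∂_2 factors > 1: none. So H_1 = Z.
H_2: b_2 = 6 − 6 − 0 = 0; torsion from ∂_3 factors > 1: none. So H_2 = 0.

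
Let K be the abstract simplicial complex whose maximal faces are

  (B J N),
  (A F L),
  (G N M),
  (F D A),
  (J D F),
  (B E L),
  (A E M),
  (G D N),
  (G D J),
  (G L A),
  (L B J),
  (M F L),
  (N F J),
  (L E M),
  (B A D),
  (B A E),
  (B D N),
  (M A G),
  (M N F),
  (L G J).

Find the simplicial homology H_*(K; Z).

H_0 ≅ Z,  H_1 ≅ Z ⊕ Z/2,  H_2 = 0.

Fix the vertex order A < B < D < E < F < G < J < L < M < N and write every simplex with vertices in increasing order. Then dim K = 2 and the simplices of K are:

  0-simplices (10): A, B, D, E, F, G, J, L, M, N
  1-simplices (30): AB, AD, AE, AF, AG, AL, AM, BD, BE, BJ, BL, BN, DF, DG, DJ, DN, EL, EM, FJ, FL, FM, FN, GJ, GL, GM, GN, JL, JN, LM, MN
  2-simplices (20): ABD, ABE, ADF, AEM, AFL, AGL, AGM, BDN, BEL, BJL, BJN, DFJ, DGJ, DGN, ELM, FJN, FLM, FMN, GJL, GMN

Hence C_0 ≅ Z^10, C_1 ≅ Z^30, C_2 ≅ Z^20.

The boundary map ∂_1: C_1 → C_0 sends each edge [p,q] (with p < q) to q − p.
The resulting 10×30 matrix has rank 9, and its Smith normal form has invariant factors (1,1,1,1,1,1,1,1,1).

∂_2: C_2 → C_1 sends each 2-simplex [p,q,r] to [q,r] − [p,r] + [p,q]. For instance
  ∂ABD = BD − AD + AB,
  ∂BJN = JN − BN + BJ.
The 30×20 boundary matrix has rank 20 and Smith normal form diag(1,1,1,1,1,1,1,1,1,1,1,1,1,1,1,1,1,1,1,2).

Computing H_k = (kernel of ∂_k) / (image of ∂_{k+1}):

  H_0: rank C_0 − rank ∂_1 = 10 − 9 = 1, and the invariant factors of ∂_1 are all 1, so H_0 = Z.
  H_1: rank ker ∂_1 − rank ∂_2 = (30 − 9) − 20 = 1, and ∂_2 has invariant factor 2 > 1, so H_1 = Z ⊕ Z/2.
  H_2: rank ker ∂_2 − rank ∂_3 = (20 − 20) − 0 = 0, and there is no ∂_3, so H_2 = 0.

As a check, the Euler characteristic is 10 − 30 + 20 = 0, which agrees with 1 − 1 + 0 = 0.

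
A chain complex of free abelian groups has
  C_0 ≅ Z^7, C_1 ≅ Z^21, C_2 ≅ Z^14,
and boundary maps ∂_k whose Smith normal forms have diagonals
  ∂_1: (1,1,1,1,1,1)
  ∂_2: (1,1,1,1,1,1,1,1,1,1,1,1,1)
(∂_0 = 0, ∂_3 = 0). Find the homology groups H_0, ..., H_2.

H_0 ≅ Z,  H_1 ≅ Z^2,  H_2 ≅ Z.

H_0: b_0 = 7 − 0 − 6 = 1; torsion from ∂_1 factors > 1: none. So H_0 ≅ Z.
H_1: b_1 = 21 − 6 − 13 = 2; torsion from ∂_2 factors > 1: none. So H_1 ≅ Z^2.
H_2: b_2 = 14 − 13 − 0 = 1; torsion from ∂_3 factors > 1: none. So H_2 ≅ Z.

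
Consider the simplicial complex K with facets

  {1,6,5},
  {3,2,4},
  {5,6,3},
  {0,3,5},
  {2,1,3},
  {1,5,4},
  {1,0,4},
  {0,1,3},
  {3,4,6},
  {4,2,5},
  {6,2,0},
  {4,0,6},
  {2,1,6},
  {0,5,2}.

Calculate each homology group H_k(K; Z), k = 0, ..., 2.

Order the vertices as 0 < 1 < 2 < 3 < 4 < 5 < 6. Listing each simplex with vertices in this order, K has dimension 2 with simplices:

  0-simplices (7): [0], [1], [2], [3], [4], [5], [6]
  1-simplices (21): [0,1], [0,2], [0,3], [0,4], [0,5], [0,6], [1,2], [1,3], [1,4], [1,5], [1,6], [2,3], [2,4], [2,5], [2,6], [3,4], [3,5], [3,6], [4,5], [4,6], [5,6]
  2-simplices (14): [0,1,3], [0,1,4], [0,2,5], [0,2,6], [0,3,5], [0,4,6], [1,2,3], [1,2,6], [1,4,5], [1,5,6], [2,3,4], [2,4,5], [3,4,6], [3,5,6]

giving chain groups C_0 ≅ Z^7, C_1 ≅ Z^21, C_2 ≅ Z^14.

The boundary map ∂_1: C_1 → C_0 sends each edge [p,q] (with p < q) to q − p. For instance
  ∂[1,4] = [4] − [1].
This gives a 7×21 integer matrix of rank 6; reducing to Smith normal form yields diagonal entries (1,1,1,1,1,1).

Boundary ∂_2: C_2 → C_1 sends each 2-simplex [p,q,r] to [q,r] − [p,r] + [p,q]. For instance
  ∂[1,2,3] = [2,3] − [1,3] + [1,2],
  ∂[1,5,6] = [5,6] − [1,6] + [1,5].
This gives a 21×14 integer matrix of rank 13; reducing to Smith normal form yields diagonal entries (1,1,1,1,1,1,1,1,1,1,1,1,1).

Computing H_k = (kernel of ∂_k) / (image of ∂_{k+1}):

  H_0: rank C_0 − rank ∂_1 = 7 − 6 = 1, and the invariant factors of ∂_1 are all 1, so H_0 = Z.
  H_1: rank ker ∂_1 − rank ∂_2 = (21 − 6) − 13 = 2, and the invariant factors of ∂_2 are all 1, so H_1 = Z^2.
  H_2: rank ker ∂_2 − rank ∂_3 = (14 − 13) − 0 = 1, and there is no ∂_3, so H_2 = Z.

As a check, the Euler characteristic is 7 − 21 + 14 = 0, which agrees with 1 − 2 + 1 = 0.
(K is a triangulation of the torus T^2.)

H_0 = Z,  H_1 = Z^2,  H_2 = Z.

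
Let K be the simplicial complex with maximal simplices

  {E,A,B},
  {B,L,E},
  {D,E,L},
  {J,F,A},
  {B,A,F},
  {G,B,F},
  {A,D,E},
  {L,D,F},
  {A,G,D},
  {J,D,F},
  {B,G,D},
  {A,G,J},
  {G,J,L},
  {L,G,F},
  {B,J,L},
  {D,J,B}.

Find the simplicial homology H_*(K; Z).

H_0 = Z,  H_1 = Z^2,  H_2 = Z.

We work with the vertex ordering A < B < D < E < F < G < J < L. The simplices of K, each written with vertices in increasing order, are:

  0-simplices (8): A, B, D, E, F, G, J, L
  1-simplices (24): AB, AD, AE, AF, AG, AJ, BD, BE, BF, BG, BJ, BL, DE, DF, DG, DJ, DL, EL, FG, FJ, FL, GJ, GL, JL
  2-simplices (16): ABE, ABF, ADE, ADG, AFJ, AGJ, BDG, BDJ, BEL, BFG, BJL, DEL, DFJ, DFL, FGL, GJL

Hence C_0 ≅ Z^8, C_1 ≅ Z^24, C_2 ≅ Z^16.

Boundary ∂_1: C_1 → C_0 maps an edge to its endpoints' difference, ∂[p,q] = q − p. For instance
  ∂BG = G − B.
The 8×24 boundary matrix has rank 7 and Smith normal form diag(1,1,1,1,1,1,1).

The boundary map ∂_2: C_2 → C_1 acts by ∂[p,q,r] = [q,r] − [p,r] + [p,q]. For instance
  ∂ABF = BF − AF + AB,
  ∂AGJ = GJ − AJ + AG.
The 24×16 boundary matrix has rank 15 and Smith normal form diag(1,1,1,1,1,1,1,1,1,1,1,1,1,1,1).

Now H_k = ker ∂_k / im ∂_{k+1}, so:

  H_0: rank C_0 − rank ∂_1 = 8 − 7 = 1, and the invariant factors of ∂_1 are all 1, so H_0 ≅ Z.
  H_1: rank ker ∂_1 − rank ∂_2 = (24 − 7) − 15 = 2, and the invariant factors of ∂_2 are all 1, so H_1 ≅ Z^2.
  H_2: rank ker ∂_2 − rank ∂_3 = (16 − 15) − 0 = 1, and there is no ∂_3, so H_2 ≅ Z.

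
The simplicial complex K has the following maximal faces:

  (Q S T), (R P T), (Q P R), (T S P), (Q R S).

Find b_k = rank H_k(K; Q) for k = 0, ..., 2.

b_0 = 1, b_1 = 1, b_2 = 0.

Take the total order P < Q < R < S < T on the vertex set. Then K (dimension 2) consists of the simplices:

  0-simplices (5): P, Q, R, S, T
  1-simplices (10): PQ, PR, PS, PT, QR, QS, QT, RS, RT, ST
  2-simplices (5): PQR, PRT, PST, QRS, QST

Hence C_0 ≅ Z^5, C_1 ≅ Z^10, C_2 ≅ Z^5.

∂_1: C_1 → C_0 is given by ∂[p,q] = [q] − [p].
The 5×10 boundary matrix has rank 4 and Smith normal form diag(1,1,1,1).

The boundary map ∂_2: C_2 → C_1 maps a triangle to the signed sum of its edges. For instance
  ∂QST = ST − QT + QS,
  ∂QRS = RS − QS + QR.
The resulting 10×5 matrix has rank 5, and its Smith normal form has invariant factors (1,1,1,1,1).

From H_k ≅ ker(∂_k) / im(∂_{k+1}) we obtain:

  H_0: rank C_0 − rank ∂_1 = 5 − 4 = 1, and the invariant factors of ∂_1 are all 1, so H_0 ≅ Z.
  H_1: rank ker ∂_1 − rank ∂_2 = (10 − 4) − 5 = 1, and the invariant factors of ∂_2 are all 1, so H_1 ≅ Z.
  H_2: rank ker ∂_2 − rank ∂_3 = (5 − 5) − 0 = 0, and there is no ∂_3, so H_2 ≅ 0.

Hence the Betti numbers are b_0 = 1, b_1 = 1, b_2 = 0.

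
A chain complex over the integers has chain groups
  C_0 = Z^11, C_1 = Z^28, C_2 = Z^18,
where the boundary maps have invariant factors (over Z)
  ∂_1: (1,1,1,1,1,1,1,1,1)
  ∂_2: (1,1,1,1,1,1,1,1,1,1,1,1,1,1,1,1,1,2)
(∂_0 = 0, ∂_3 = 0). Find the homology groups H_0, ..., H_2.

H_0: b_0 = 11 − 0 − 9 = 2; torsion from ∂_1 factors > 1: none. So H_0 = Z^2.
H_1: b_1 = 28 − 9 − 18 = 1; torsion from ∂_2 factors > 1: [2]. So H_1 = Z ⊕ Z/2Z.
H_2: b_2 = 18 − 18 − 0 = 0; torsion from ∂_3 factors > 1: none. So H_2 = 0.

H_0 = Z^2,  H_1 = Z ⊕ Z/2Z,  H_2 = 0.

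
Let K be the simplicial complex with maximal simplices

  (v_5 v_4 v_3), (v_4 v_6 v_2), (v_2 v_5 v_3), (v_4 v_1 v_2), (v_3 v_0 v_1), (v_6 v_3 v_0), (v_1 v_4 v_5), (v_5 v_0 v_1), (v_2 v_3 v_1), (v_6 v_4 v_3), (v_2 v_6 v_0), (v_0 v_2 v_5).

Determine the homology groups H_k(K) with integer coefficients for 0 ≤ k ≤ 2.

H_0 ≅ Z,  H_1 ≅ Z/2Z,  H_2 = 0.

We work with the vertex ordering v_0 < v_1 < v_2 < v_3 < v_4 < v_5 < v_6. The simplices of K, each written with vertices in increasing order, are:

  0-simplices (7): [v_0], [v_1], [v_2], [v_3], [v_4], [v_5], [v_6]
  1-simplices (18): (18 of them)
  2-simplices (12): (12 of them)

Hence C_0 ≅ Z^7, C_1 ≅ Z^18, C_2 ≅ Z^12.

Boundary ∂_1: C_1 → C_0 maps an edge to its endpoints' difference, ∂[p,q] = q − p. For instance
  ∂[v_3,v_5] = [v_5] − [v_3].
This gives a 7×18 integer matrix of rank 6; reducing to Smith normal form yields diagonal entries (1,1,1,1,1,1).

∂_2: C_2 → C_1 maps a triangle to the signed sum of its edges. For instance
  ∂[v_1,v_2,v_4] = [v_2,v_4] − [v_1,v_4] + [v_1,v_2],
  ∂[v_2,v_3,v_5] = [v_3,v_5] − [v_2,v_5] + [v_2,v_3].
The 18×12 boundary matrix has rank 12 and Smith normal form diag(1,1,1,1,1,1,1,1,1,1,1,2).

Now H_k = ker ∂_k / im ∂_{k+1}, so:

  H_0: rank C_0 − rank ∂_1 = 7 − 6 = 1, and the invariant factors of ∂_1 are all 1, so H_0 ≅ Z.
  H_1: rank ker ∂_1 − rank ∂_2 = (18 − 6) − 12 = 0, and ∂_2 has invariant factor 2 > 1, so H_1 ≅ Z/2Z.
  H_2: rank ker ∂_2 − rank ∂_3 = (12 − 12) − 0 = 0, and there is no ∂_3, so H_2 ≅ 0.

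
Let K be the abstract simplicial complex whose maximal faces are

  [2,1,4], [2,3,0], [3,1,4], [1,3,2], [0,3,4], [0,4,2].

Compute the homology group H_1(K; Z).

Take the total order 0 < 1 < 2 < 3 < 4 on the vertex set. Then K (dimension 2) consists of the simplices:

  0-simplices (5): [0], [1], [2], [3], [4]
  1-simplices (9): [0,2], [0,3], [0,4], [1,2], [1,3], [1,4], [2,3], [2,4], [3,4]
  2-simplices (6): [0,2,3], [0,2,4], [0,3,4], [1,2,3], [1,2,4], [1,3,4]

Hence C_0 ≅ Z^5, C_1 ≅ Z^9, C_2 ≅ Z^6.

∂_1: C_1 → C_0 maps an edge to its endpoints' difference, ∂[p,q] = q − p.
This gives a 5×9 integer matrix of rank 4; reducing to Smith normal form yields diagonal entries (1,1,1,1).

∂_2: C_2 → C_1 acts by ∂[p,q,r] = [q,r] − [p,r] + [p,q]. For instance
  ∂[1,2,3] = [2,3] − [1,3] + [1,2],
  ∂[0,2,4] = [2,4] − [0,4] + [0,2].
As a 9×6 matrix over Z this has rank 5, with invariant factors (1,1,1,1,1).

Reading off H_k = ker ∂_k / im ∂_{k+1}:

  H_1: rank ker ∂_1 − rank ∂_2 = (9 − 4) − 5 = 0, and the invariant factors of ∂_2 are all 1, so H_1 ≅ 0.

H_1 ≅ 0.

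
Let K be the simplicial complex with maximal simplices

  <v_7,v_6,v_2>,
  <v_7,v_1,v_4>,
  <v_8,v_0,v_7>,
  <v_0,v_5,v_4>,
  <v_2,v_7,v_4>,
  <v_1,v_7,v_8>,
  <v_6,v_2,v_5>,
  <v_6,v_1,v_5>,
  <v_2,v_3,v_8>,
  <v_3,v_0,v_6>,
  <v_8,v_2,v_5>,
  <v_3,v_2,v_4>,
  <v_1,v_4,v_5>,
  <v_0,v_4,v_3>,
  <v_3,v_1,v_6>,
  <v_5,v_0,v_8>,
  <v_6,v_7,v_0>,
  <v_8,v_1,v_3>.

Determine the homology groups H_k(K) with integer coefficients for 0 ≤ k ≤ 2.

H_0 = Z,  H_1 = Z^2,  H_2 = Z.

Fix the vertex order v_0 < v_1 < v_2 < v_3 < v_4 < v_5 < v_6 < v_7 < v_8 and write every simplex with vertices in increasing order. Then dim K = 2 and the simplices of K are:

  0-simplices (9): [v_0], [v_1], [v_2], [v_3], [v_4], [v_5], [v_6], [v_7], [v_8]
  1-simplices (27): (27 of them)
  2-simplices (18): (18 of them)

giving chain groups C_0 ≅ Z^9, C_1 ≅ Z^27, C_2 ≅ Z^18.

The boundary map ∂_1: C_1 → C_0 is given by ∂[p,q] = [q] − [p].
The resulting 9×27 matrix has rank 8, and its Smith normal form has invariant factors (1,1,1,1,1,1,1,1).

The boundary map ∂_2: C_2 → C_1 sends each 2-simplex [p,q,r] to [q,r] − [p,r] + [p,q]. For instance
  ∂[v_2,v_5,v_8] = [v_5,v_8] − [v_2,v_8] + [v_2,v_5],
  ∂[v_2,v_3,v_4] = [v_3,v_4] − [v_2,v_4] + [v_2,v_3].
As a 27×18 matrix over Z this has rank 17, with invariant factors (1,1,1,1,1,1,1,1,1,1,1,1,1,1,1,1,1).

From H_k ≅ ker(∂_k) / im(∂_{k+1}) we obtain:

  H_0: rank C_0 − rank ∂_1 = 9 − 8 = 1, and the invariant factors of ∂_1 are all 1, so H_0 ≅ Z.
  H_1: rank ker ∂_1 − rank ∂_2 = (27 − 8) − 17 = 2, and the invariant factors of ∂_2 are all 1, so H_1 ≅ Z^2.
  H_2: rank ker ∂_2 − rank ∂_3 = (18 − 17) − 0 = 1, and there is no ∂_3, so H_2 ≅ Z.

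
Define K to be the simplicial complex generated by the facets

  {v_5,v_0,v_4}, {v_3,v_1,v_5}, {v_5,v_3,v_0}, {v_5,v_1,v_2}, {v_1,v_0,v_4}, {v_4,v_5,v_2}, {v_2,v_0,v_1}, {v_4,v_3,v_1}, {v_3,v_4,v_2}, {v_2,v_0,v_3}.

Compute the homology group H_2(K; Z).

H_2 = 0.

K has 6 vertices, 15 edges, 10 triangles.
rank ∂_2 = 10, rank ∂_3 = 0 ⇒ b_2 = 10 − 10 − 0 = 0. So H_2 = 0.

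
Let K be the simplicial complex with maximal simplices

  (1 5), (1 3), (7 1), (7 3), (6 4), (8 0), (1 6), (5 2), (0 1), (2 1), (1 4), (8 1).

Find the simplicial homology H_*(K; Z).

Take the total order 0 < 1 < 2 < 3 < 4 < 5 < 6 < 7 < 8 on the vertex set. Then K (dimension 1) consists of the simplices:

  0-simplices (9): [0], [1], [2], [3], [4], [5], [6], [7], [8]
  1-simplices (12): [0,1], [0,8], [1,2], [1,3], [1,4], [1,5], [1,6], [1,7], [1,8], [2,5], [3,7], [4,6]

Hence C_0 ≅ Z^9, C_1 ≅ Z^12.

Boundary ∂_1: C_1 → C_0 sends each edge [p,q] (with p < q) to q − p. For instance
  ∂[1,8] = [8] − [1].
As a 9×12 matrix over Z this has rank 8, with invariant factors (1,1,1,1,1,1,1,1).

From H_k ≅ ker(∂_k) / im(∂_{k+1}) we obtain:

  H_0: rank C_0 − rank ∂_1 = 9 − 8 = 1, and the invariant factors of ∂_1 are all 1, so H_0 ≅ Z.
  H_1: rank ker ∂_1 − rank ∂_2 = (12 − 8) − 0 = 4, and there is no ∂_2, so H_1 ≅ Z^4.

(K is a triangulation of a wedge of 4 circles.)

H_0 ≅ Z,  H_1 ≅ Z^4.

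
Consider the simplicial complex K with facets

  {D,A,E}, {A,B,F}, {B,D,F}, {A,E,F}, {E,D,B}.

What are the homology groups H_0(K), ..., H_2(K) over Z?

We work with the vertex ordering A < B < D < E < F. The simplices of K, each written with vertices in increasing order, are:

  0-simplices (5): A, B, D, E, F
  1-simplices (10): AB, AD, AE, AF, BD, BE, BF, DE, DF, EF
  2-simplices (5): ABF, ADE, AEF, BDE, BDF

giving chain groups C_0 ≅ Z^5, C_1 ≅ Z^10, C_2 ≅ Z^5.

The boundary map ∂_1: C_1 → C_0 is given by ∂[p,q] = [q] − [p]. For instance
  ∂BF = F − B.
This gives a 5×10 integer matrix of rank 4; reducing to Smith normal form yields diagonal entries (1,1,1,1).

The boundary map ∂_2: C_2 → C_1 maps a triangle to the signed sum of its edges. For instance
  ∂BDF = DF − BF + BD,
  ∂BDE = DE − BE + BD.
The resulting 10×5 matrix has rank 5, and its Smith normal form has invariant factors (1,1,1,1,1).

From H_k ≅ ker(∂_k) / im(∂_{k+1}) we obtain:

  H_0: rank C_0 − rank ∂_1 = 5 − 4 = 1, and the invariant factors of ∂_1 are all 1, so H_0 = Z.
  H_1: rank ker ∂_1 − rank ∂_2 = (10 − 4) − 5 = 1, and the invariant factors of ∂_2 are all 1, so H_1 = Z.
  H_2: rank ker ∂_2 − rank ∂_3 = (5 − 5) − 0 = 0, and there is no ∂_3, so H_2 = 0.

H_0 ≅ Z,  H_1 ≅ Z,  H_2 = 0.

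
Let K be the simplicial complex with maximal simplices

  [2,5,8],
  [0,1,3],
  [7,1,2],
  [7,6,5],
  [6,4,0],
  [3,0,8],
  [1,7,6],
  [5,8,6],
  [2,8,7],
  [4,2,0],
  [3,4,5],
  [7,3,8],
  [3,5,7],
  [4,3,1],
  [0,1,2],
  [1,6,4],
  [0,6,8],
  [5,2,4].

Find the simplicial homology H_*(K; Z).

H_0 = Z,  H_1 = Z ⊕ Z/2,  H_2 = 0.

Fix the vertex order 0 < 1 < 2 < 3 < 4 < 5 < 6 < 7 < 8 and write every simplex with vertices in increasing order. Then dim K = 2 and the simplices of K are:

  0-simplices (9): [0], [1], [2], [3], [4], [5], [6], [7], [8]
  1-simplices (27): (27 of them)
  2-simplices (18): [0,1,2], [0,1,3], [0,2,4], [0,3,8], [0,4,6], [0,6,8], [1,2,7], [1,3,4], [1,4,6], [1,6,7], [2,4,5], [2,5,8], [2,7,8], [3,4,5], [3,5,7], [3,7,8], [5,6,7], [5,6,8]

so the chain groups are C_0 ≅ Z^9, C_1 ≅ Z^27, C_2 ≅ Z^18.

∂_1: C_1 → C_0 is given by ∂[p,q] = [q] − [p]. For instance
  ∂[3,4] = [4] − [3].
As a 9×27 matrix over Z this has rank 8, with invariant factors (1,1,1,1,1,1,1,1).

Boundary ∂_2: C_2 → C_1 acts by ∂[p,q,r] = [q,r] − [p,r] + [p,q]. For instance
  ∂[3,4,5] = [4,5] − [3,5] + [3,4],
  ∂[0,1,3] = [1,3] − [0,3] + [0,1].
The 27×18 boundary matrix has rank 18 and Smith normal form diag(1,1,1,1,1,1,1,1,1,1,1,1,1,1,1,1,1,2).

Reading off H_k = ker ∂_k / im ∂_{k+1}:

  H_0: rank C_0 − rank ∂_1 = 9 − 8 = 1, and the invariant factors of ∂_1 are all 1, so H_0 ≅ Z.
  H_1: rank ker ∂_1 − rank ∂_2 = (27 − 8) − 18 = 1, and ∂_2 has invariant factor 2 > 1, so H_1 ≅ Z ⊕ Z/2.
  H_2: rank ker ∂_2 − rank ∂_3 = (18 − 18) − 0 = 0, and there is no ∂_3, so H_2 ≅ 0.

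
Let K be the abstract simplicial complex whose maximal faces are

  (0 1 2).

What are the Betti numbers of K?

Take the total order 0 < 1 < 2 on the vertex set. Then K (dimension 2) consists of the simplices:

  0-simplices (3): [0], [1], [2]
  1-simplices (3): [0,1], [0,2], [1,2]
  2-simplices (1): [0,1,2]

giving chain groups C_0 ≅ Z^3, C_1 ≅ Z^3, C_2 ≅ Z^1.

∂_1: C_1 → C_0 is given by ∂[p,q] = [q] − [p].
As a 3×3 matrix over Z this has rank 2, with invariant factors (1,1).

Boundary ∂_2: C_2 → C_1 acts by ∂[p,q,r] = [q,r] − [p,r] + [p,q]. For instance
  ∂[0,1,2] = [1,2] − [0,2] + [0,1].
The resulting 3×1 matrix has rank 1, and its Smith normal form has invariant factors (1).

From H_k ≅ ker(∂_k) / im(∂_{k+1}) we obtain:

  H_0: rank C_0 − rank ∂_1 = 3 − 2 = 1, and the invariant factors of ∂_1 are all 1, so H_0 = Z.
  H_1: rank ker ∂_1 − rank ∂_2 = (3 − 2) − 1 = 0, and the invariant factors of ∂_2 are all 1, so H_1 = 0.
  H_2: rank ker ∂_2 − rank ∂_3 = (1 − 1) − 0 = 0, and there is no ∂_3, so H_2 = 0.

Hence the Betti numbers are b_0 = 1, b_1 = 0, b_2 = 0.

b_0 = 1, b_1 = 0, b_2 = 0.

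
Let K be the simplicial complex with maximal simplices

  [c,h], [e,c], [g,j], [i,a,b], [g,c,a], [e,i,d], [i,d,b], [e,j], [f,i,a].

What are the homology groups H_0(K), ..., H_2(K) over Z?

H_0 = Z,  H_1 = Z^2,  H_2 = 0.

We work with the vertex ordering a < b < c < d < e < f < g < h < i < j. The simplices of K, each written with vertices in increasing order, are:

  0-simplices (10): a, b, c, d, e, f, g, h, i, j
  1-simplices (16): ab, ac, af, ag, ai, bd, bi, ce, cg, ch, de, di, ei, ej, fi, gj
  2-simplices (5): abi, acg, afi, bdi, dei

giving chain groups C_0 ≅ Z^10, C_1 ≅ Z^16, C_2 ≅ Z^5.

∂_1: C_1 → C_0 is given by ∂[p,q] = [q] − [p].
This gives a 10×16 integer matrix of rank 9; reducing to Smith normal form yields diagonal entries (1,1,1,1,1,1,1,1,1).

∂_2: C_2 → C_1 sends each 2-simplex [p,q,r] to [q,r] − [p,r] + [p,q]. For instance
  ∂afi = fi − ai + af,
  ∂acg = cg − ag + ac.
As a 16×5 matrix over Z this has rank 5, with invariant factors (1,1,1,1,1).

From H_k ≅ ker(∂_k) / im(∂_{k+1}) we obtain:

  H_0: rank C_0 − rank ∂_1 = 10 − 9 = 1, and the invariant factors of ∂_1 are all 1, so H_0 = Z.
  H_1: rank ker ∂_1 − rank ∂_2 = (16 − 9) − 5 = 2, and the invariant factors of ∂_2 are all 1, so H_1 = Z^2.
  H_2: rank ker ∂_2 − rank ∂_3 = (5 − 5) − 0 = 0, and there is no ∂_3, so H_2 = 0.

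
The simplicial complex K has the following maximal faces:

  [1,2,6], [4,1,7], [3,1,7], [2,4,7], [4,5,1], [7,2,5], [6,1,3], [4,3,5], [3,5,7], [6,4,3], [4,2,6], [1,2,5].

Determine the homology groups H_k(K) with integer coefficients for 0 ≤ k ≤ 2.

H_0 ≅ Z,  H_1 ≅ Z/2,  H_2 = 0.

K has 7 vertices, 18 edges, 12 triangles.
rank ∂_0 = 0, rank ∂_1 = 6 ⇒ b_0 = 7 − 0 − 6 = 1; all invariant factors of ∂_1 are 1 so no torsion. So H_0 ≅ Z.
rank ∂_1 = 6, rank ∂_2 = 12 ⇒ b_1 = 18 − 6 − 12 = 0; ∂_2 has invariant factor(s) [2] giving torsion. So H_1 ≅ Z/2.
rank ∂_2 = 12, rank ∂_3 = 0 ⇒ b_2 = 12 − 12 − 0 = 0. So H_2 ≅ 0.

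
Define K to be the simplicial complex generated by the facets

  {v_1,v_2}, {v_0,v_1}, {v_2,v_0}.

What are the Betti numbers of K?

Fix the vertex order v_0 < v_1 < v_2 and write every simplex with vertices in increasing order. Then dim K = 1 and the simplices of K are:

  0-simplices (3): [v_0], [v_1], [v_2]
  1-simplices (3): [v_0,v_1], [v_0,v_2], [v_1,v_2]

so the chain groups are C_0 ≅ Z^3, C_1 ≅ Z^3.

The boundary map ∂_1: C_1 → C_0 maps an edge to its endpoints' difference, ∂[p,q] = q − p.
This gives a 3×3 integer matrix of rank 2; reducing to Smith normal form yields diagonal entries (1,1).

From H_k ≅ ker(∂_k) / im(∂_{k+1}) we obtain:

  H_0: rank C_0 − rank ∂_1 = 3 − 2 = 1, and the invariant factors of ∂_1 are all 1, so H_0 ≅ Z.
  H_1: rank ker ∂_1 − rank ∂_2 = (3 − 2) − 0 = 1, and there is no ∂_2, so H_1 ≅ Z.

As a check, the Euler characteristic is 3 − 3 = 0, which agrees with 1 − 1 = 0.
(K is a triangulation of the circle S^1.)

Hence the Betti numbers are b_0 = 1, b_1 = 1.

b_0 = 1, b_1 = 1.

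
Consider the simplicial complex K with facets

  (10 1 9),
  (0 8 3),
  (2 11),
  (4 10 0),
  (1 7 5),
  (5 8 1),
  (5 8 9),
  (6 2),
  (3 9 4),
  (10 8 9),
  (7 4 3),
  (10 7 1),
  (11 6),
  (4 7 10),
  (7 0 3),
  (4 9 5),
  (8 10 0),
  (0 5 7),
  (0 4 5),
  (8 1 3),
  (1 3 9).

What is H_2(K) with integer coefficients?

Fix the vertex order 0 < 1 < 2 < 3 < 4 < 5 < 6 < 7 < 8 < 9 < 10 < 11 and write every simplex with vertices in increasing order. Then dim K = 2 and the simplices of K are:

  0-simplices (12): [0], [1], [2], [3], [4], [5], [6], [7], [8], [9], [10], [11]
  1-simplices (30): (30 of them)
  2-simplices (18): (18 of them)

giving chain groups C_0 ≅ Z^12, C_1 ≅ Z^30, C_2 ≅ Z^18.

Boundary ∂_1: C_1 → C_0 is given by ∂[p,q] = [q] − [p]. For instance
  ∂[4,9] = [9] − [4].
This gives a 12×30 integer matrix of rank 10; reducing to Smith normal form yields diagonal entries (1,1,1,1,1,1,1,1,1,1).

∂_2: C_2 → C_1 sends each 2-simplex [p,q,r] to [q,r] − [p,r] + [p,q]. For instance
  ∂[1,9,10] = [9,10] − [1,10] + [1,9],
  ∂[4,5,9] = [5,9] − [4,9] + [4,5].
The 30×18 boundary matrix has rank 18 and Smith normal form diag(1,1,1,1,1,1,1,1,1,1,1,1,1,1,1,1,1,2).

Now H_k = ker ∂_k / im ∂_{k+1}, so:

  H_2: rank ker ∂_2 − rank ∂_3 = (18 − 18) − 0 = 0, and there is no ∂_3, so H_2 ≅ 0.

(K is a triangulation of the disjoint union of the circle S^1 and the Klein bottle.)

H_2 = 0.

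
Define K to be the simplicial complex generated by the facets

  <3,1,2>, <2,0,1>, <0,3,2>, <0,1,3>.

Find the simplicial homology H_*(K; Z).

H_0 ≅ Z,  H_1 = 0,  H_2 ≅ Z.

Fix the vertex order 0 < 1 < 2 < 3 and write every simplex with vertices in increasing order. Then dim K = 2 and the simplices of K are:

  0-simplices (4): [0], [1], [2], [3]
  1-simplices (6): [0,1], [0,2], [0,3], [1,2], [1,3], [2,3]
  2-simplices (4): [0,1,2], [0,1,3], [0,2,3], [1,2,3]

so the chain groups are C_0 ≅ Z^4, C_1 ≅ Z^6, C_2 ≅ Z^4.

∂_1: C_1 → C_0 maps an edge to its endpoints' difference, ∂[p,q] = q − p. For instance
  ∂[1,2] = [2] − [1].
This gives a 4×6 integer matrix of rank 3; reducing to Smith normal form yields diagonal entries (1,1,1).

∂_2: C_2 → C_1 acts by ∂[p,q,r] = [q,r] − [p,r] + [p,q]. For instance
  ∂[0,1,3] = [1,3] − [0,3] + [0,1],
  ∂[1,2,3] = [2,3] − [1,3] + [1,2].
This gives a 6×4 integer matrix of rank 3; reducing to Smith normal form yields diagonal entries (1,1,1).

From H_k ≅ ker(∂_k) / im(∂_{k+1}) we obtain:

  H_0: rank C_0 − rank ∂_1 = 4 − 3 = 1, and the invariant factors of ∂_1 are all 1, so H_0 = Z.
  H_1: rank ker ∂_1 − rank ∂_2 = (6 − 3) − 3 = 0, and the invariant factors of ∂_2 are all 1, so H_1 = 0.
  H_2: rank ker ∂_2 − rank ∂_3 = (4 − 3) − 0 = 1, and there is no ∂_3, so H_2 = Z.

As a check, the Euler characteristic is 4 − 6 + 4 = 2, which agrees with 1 − 0 + 1 = 2.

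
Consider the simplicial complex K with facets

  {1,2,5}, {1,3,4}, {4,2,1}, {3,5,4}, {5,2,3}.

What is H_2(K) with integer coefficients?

H_2 = 0.

Take the total order 1 < 2 < 3 < 4 < 5 on the vertex set. Then K (dimension 2) consists of the simplices:

  0-simplices (5): [1], [2], [3], [4], [5]
  1-simplices (10): [1,2], [1,3], [1,4], [1,5], [2,3], [2,4], [2,5], [3,4], [3,5], [4,5]
  2-simplices (5): [1,2,4], [1,2,5], [1,3,4], [2,3,5], [3,4,5]

giving chain groups C_0 ≅ Z^5, C_1 ≅ Z^10, C_2 ≅ Z^5.

The boundary map ∂_1: C_1 → C_0 is given by ∂[p,q] = [q] − [p].
The resulting 5×10 matrix has rank 4, and its Smith normal form has invariant factors (1,1,1,1).

Boundary ∂_2: C_2 → C_1 maps a triangle to the signed sum of its edges. For instance
  ∂[3,4,5] = [4,5] − [3,5] + [3,4],
  ∂[1,2,4] = [2,4] − [1,4] + [1,2].
As a 10×5 matrix over Z this has rank 5, with invariant factors (1,1,1,1,1).

Computing H_k = (kernel of ∂_k) / (image of ∂_{k+1}):

  H_2: rank ker ∂_2 − rank ∂_3 = (5 − 5) − 0 = 0, and there is no ∂_3, so H_2 ≅ 0.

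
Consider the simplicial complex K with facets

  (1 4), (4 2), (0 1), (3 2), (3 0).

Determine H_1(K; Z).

K has 5 vertices, 5 edges.
rank ∂_1 = 4, rank ∂_2 = 0 ⇒ b_1 = 5 − 4 − 0 = 1. So H_1 ≅ Z.

H_1 ≅ Z.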